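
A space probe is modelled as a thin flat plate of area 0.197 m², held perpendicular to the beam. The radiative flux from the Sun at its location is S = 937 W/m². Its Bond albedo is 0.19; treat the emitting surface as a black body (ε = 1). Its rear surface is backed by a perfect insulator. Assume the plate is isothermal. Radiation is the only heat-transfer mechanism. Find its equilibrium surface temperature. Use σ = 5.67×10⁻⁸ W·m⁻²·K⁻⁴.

T ≈ 340 K

At equilibrium, absorbed power = emitted power.
Absorbing cross-section = A = 0.1970 m²; emitting surface = A = 0.1970 m² (ratio 1).
(1−a)S·A_cross = εσ·A_surf·T⁴  ⇒  T⁴ = (1−a)S/(1σ).
T⁴ = 0.810·937/(1·5.67×10⁻⁸) = 1.339×10¹⁰ K⁴.
T = (1.339×10¹⁰)^(1/4).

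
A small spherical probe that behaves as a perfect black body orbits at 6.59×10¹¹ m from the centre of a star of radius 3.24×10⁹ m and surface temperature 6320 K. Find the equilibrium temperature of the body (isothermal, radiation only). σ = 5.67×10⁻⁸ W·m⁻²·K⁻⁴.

T ≈ 313 K

The star's surface emits σT_*⁴; at distance d the flux is S = σT_*⁴(R_*/d)².
S = 5.67×10⁻⁸·(6320)⁴·(3.24×10⁹/6.59×10¹¹)² = 2187 W/m².
For an isothermal sphere T⁴ = (1−a)S/(4σ) = 9.641×10⁹ K⁴.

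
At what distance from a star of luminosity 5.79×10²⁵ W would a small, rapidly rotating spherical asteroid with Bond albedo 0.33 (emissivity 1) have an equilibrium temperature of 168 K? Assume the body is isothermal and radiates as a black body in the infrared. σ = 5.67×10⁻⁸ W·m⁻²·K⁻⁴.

d ≈ 1.31×10¹¹ m

For an isothermal black-emitting sphere, (1−a)S·πr² = σ·4πr²·T⁴ ⇒ S = 4σT⁴/(1−a).
S = 4·5.67×10⁻⁸·(168)⁴/0.670 = 269.7 W/m².
Flux falls as S = L/(4πd²), so d = √(L/(4πS)) = √(5.79×10²⁵/(4π·269.7)).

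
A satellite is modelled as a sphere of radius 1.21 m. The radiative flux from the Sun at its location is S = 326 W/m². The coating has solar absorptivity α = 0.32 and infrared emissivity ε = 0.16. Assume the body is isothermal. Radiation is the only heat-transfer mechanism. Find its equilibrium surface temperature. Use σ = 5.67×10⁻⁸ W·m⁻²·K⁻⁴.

At equilibrium, absorbed power = emitted power.
Absorbing cross-section = πr² = 4.600 m²; emitting surface = 4πr² = 18.40 m² (ratio 4).
αS·A_cross = εσ·A_surf·T⁴  ⇒  T⁴ = αS/(ε·4σ).
T⁴ = 0.320·326/(0.16·4·5.67×10⁻⁸) = 2.875×10⁹ K⁴.
T = (2.875×10⁹)^(1/4).

T ≈ 232 K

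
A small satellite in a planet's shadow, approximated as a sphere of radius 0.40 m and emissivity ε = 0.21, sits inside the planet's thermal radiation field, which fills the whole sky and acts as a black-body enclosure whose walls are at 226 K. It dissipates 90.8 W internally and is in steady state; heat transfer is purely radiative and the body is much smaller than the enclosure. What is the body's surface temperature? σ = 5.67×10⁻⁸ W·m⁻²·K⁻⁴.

T ≈ 283 K

For a small grey body in a large enclosure, net radiated power = εσA(T⁴ − T_w⁴).
Steady state: P = εσA(T⁴ − T_w⁴) with A = 4πr² = 2.011 m².
T⁴ = P/(εσA) + T_w⁴ = 90.8/(0.21·5.67×10⁻⁸·2.011) + (226)⁴
    = 3.793×10⁹ + 2.609×10⁹ = 6.402×10⁹ K⁴.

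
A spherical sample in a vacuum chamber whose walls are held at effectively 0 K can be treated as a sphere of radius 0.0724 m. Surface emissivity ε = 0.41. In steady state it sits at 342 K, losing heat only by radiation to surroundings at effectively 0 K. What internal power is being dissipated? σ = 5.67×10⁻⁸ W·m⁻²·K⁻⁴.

P ≈ 20.9 W

Steady state: P = εσA T⁴.
A = 4πr² = 0.06587 m²; T⁴ = (342)⁴ = 1.368×10¹⁰ K⁴.
P = 0.41 × 5.67×10⁻⁸ × 0.06587 × 1.368×10¹⁰.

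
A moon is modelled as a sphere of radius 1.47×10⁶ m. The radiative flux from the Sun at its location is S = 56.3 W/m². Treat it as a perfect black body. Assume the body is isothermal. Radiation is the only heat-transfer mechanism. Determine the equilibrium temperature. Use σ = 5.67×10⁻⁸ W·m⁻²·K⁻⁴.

T ≈ 126 K

At equilibrium, absorbed power = emitted power.
Absorbing cross-section = πr² = 6.789×10¹² m²; emitting surface = 4πr² = 2.715×10¹³ m² (ratio 4).
S·A_cross = εσ·A_surf·T⁴  ⇒  T⁴ = S/(4σ).
T⁴ = 1.00·56.3/(4·5.67×10⁻⁸) = 2.482×10⁸ K⁴.
T = (2.482×10⁸)^(1/4).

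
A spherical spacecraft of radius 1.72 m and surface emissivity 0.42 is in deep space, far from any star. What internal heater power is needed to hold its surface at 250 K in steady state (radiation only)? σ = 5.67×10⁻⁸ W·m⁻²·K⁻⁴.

P = εσ·4πr²·T⁴.
4πr² = 37.18 m²; T⁴ = 3.906×10⁹ K⁴.
P = 0.42·5.67×10⁻⁸·37.18·3.906×10⁹.

P ≈ 3460 W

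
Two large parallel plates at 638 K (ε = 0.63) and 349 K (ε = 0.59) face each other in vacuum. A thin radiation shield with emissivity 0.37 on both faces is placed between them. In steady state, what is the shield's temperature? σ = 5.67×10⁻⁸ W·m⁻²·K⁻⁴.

In steady state the net flux on the hot side equals that on the cold side.
σ(T₁⁴−T_s⁴)/D₁ = σ(T_s⁴−T₂⁴)/D₂, with D₁ = 1/ε₁+1/ε_s−1 = 3.290, D₂ = 1/ε_s+1/ε₂−1 = 3.398.
Solve for T_s⁴: T_s⁴ = (D₂·T₁⁴ + D₁·T₂⁴)/(D₁+D₂) = 9.147×10¹⁰ K⁴.

T_s ≈ 550 K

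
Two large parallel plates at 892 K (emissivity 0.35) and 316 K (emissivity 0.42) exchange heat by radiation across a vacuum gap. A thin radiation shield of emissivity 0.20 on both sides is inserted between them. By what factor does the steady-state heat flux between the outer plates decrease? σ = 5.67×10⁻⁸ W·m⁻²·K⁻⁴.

factor ≈ 3.12

Without shield: q₀ = σΔ(T⁴)/(1/ε₁+1/ε₂−1) with denominator 4.238.
With shield the two gaps are in series; the resistances add: (1/ε₁+1/ε_s−1)+(1/ε_s+1/ε₂−1) = 6.857+6.381 = 13.24.
Heat-flux ratio q₀/q = 13.24/4.238.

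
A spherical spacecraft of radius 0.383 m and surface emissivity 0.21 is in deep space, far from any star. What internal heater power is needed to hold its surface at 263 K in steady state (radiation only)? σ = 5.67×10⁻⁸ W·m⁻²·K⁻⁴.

P ≈ 105 W

P = εσ·4πr²·T⁴.
4πr² = 1.843 m²; T⁴ = 4.784×10⁹ K⁴.
P = 0.21·5.67×10⁻⁸·1.843·4.784×10⁹.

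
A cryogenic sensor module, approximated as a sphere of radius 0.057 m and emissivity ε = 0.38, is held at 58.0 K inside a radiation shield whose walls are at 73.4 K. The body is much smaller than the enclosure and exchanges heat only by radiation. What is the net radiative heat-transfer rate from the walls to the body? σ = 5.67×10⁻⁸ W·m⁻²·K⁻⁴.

P_net ≈ 0.0156 W

For a small grey body in a large enclosure: P_net = εσA(T_body⁴ − T_wall⁴).
A = 4πr² = 0.04083 m²; T_body⁴ − T_wall⁴ = 1.132×10⁷ − 2.903×10⁷ = -1.771×10⁷ K⁴.
|P_net| = 0.38·5.67×10⁻⁸·0.04083·1.771×10⁷.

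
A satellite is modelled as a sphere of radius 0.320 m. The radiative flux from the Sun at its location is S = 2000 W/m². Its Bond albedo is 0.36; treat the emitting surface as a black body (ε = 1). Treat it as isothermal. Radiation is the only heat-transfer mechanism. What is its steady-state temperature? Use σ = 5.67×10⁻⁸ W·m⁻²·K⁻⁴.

T ≈ 274 K

At equilibrium, absorbed power = emitted power.
Absorbing cross-section = πr² = 0.3217 m²; emitting surface = 4πr² = 1.287 m² (ratio 4).
(1−a)S·A_cross = εσ·A_surf·T⁴  ⇒  T⁴ = (1−a)S/(4σ).
T⁴ = 0.640·2000/(4·5.67×10⁻⁸) = 5.644×10⁹ K⁴.
T = (5.644×10⁹)^(1/4).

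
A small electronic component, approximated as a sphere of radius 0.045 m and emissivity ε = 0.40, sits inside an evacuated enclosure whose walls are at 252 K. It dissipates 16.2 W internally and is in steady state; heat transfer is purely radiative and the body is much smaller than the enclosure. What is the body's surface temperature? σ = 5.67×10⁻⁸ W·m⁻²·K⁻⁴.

For a small grey body in a large enclosure, net radiated power = εσA(T⁴ − T_w⁴).
Steady state: P = εσA(T⁴ − T_w⁴) with A = 4πr² = 0.02545 m².
T⁴ = P/(εσA) + T_w⁴ = 16.2/(0.40·5.67×10⁻⁸·0.02545) + (252)⁴
    = 2.807×10¹⁰ + 4.033×10⁹ = 3.210×10¹⁰ K⁴.

T ≈ 423 K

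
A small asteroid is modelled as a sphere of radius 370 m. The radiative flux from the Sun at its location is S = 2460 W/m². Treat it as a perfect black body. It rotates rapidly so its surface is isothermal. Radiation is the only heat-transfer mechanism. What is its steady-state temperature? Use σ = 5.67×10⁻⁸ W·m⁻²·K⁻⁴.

At equilibrium, absorbed power = emitted power.
Absorbing cross-section = πr² = 4.301×10⁵ m²; emitting surface = 4πr² = 1.720×10⁶ m² (ratio 4).
S·A_cross = εσ·A_surf·T⁴  ⇒  T⁴ = S/(4σ).
T⁴ = 1.00·2460/(4·5.67×10⁻⁸) = 1.085×10¹⁰ K⁴.
T = (1.085×10¹⁰)^(1/4).

T ≈ 323 K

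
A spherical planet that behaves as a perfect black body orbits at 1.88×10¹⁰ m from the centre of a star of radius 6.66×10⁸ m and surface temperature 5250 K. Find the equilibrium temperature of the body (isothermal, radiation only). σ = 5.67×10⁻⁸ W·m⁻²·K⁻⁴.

T ≈ 699 K

The star's surface emits σT_*⁴; at distance d the flux is S = σT_*⁴(R_*/d)².
S = 5.67×10⁻⁸·(5250)⁴·(6.66×10⁸/1.88×10¹⁰)² = 54060 W/m².
For an isothermal sphere T⁴ = (1−a)S/(4σ) = 2.383×10¹¹ K⁴.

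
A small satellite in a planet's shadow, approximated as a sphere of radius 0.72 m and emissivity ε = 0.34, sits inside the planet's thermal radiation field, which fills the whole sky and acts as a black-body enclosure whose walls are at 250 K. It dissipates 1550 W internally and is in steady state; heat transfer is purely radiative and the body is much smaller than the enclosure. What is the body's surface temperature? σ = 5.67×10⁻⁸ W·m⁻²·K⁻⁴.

For a small grey body in a large enclosure, net radiated power = εσA(T⁴ − T_w⁴).
Steady state: P = εσA(T⁴ − T_w⁴) with A = 4πr² = 6.514 m².
T⁴ = P/(εσA) + T_w⁴ = 1550/(0.34·5.67×10⁻⁸·6.514) + (250)⁴
    = 1.234×10¹⁰ + 3.906×10⁹ = 1.625×10¹⁰ K⁴.

T ≈ 357 K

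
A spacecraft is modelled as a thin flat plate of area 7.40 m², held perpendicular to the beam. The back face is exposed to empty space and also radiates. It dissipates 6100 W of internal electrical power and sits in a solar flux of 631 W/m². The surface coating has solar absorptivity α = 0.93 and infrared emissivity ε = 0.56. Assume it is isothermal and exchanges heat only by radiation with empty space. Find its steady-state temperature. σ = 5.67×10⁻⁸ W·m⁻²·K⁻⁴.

T ≈ 386 K

At steady state, absorbed solar power + internal power = radiated power.
Absorbed: α·S·A_cross = 0.93·631·7.400 = 4343 W (cross-section A).
Total input = 4343 + 6100 = 10440 W.
Radiated: εσ·A_surf·T⁴ with A_surf = 2A = 14.80 m².
T⁴ = 10440/(0.56·5.67×10⁻⁸·14.80) = 2.222×10¹⁰ K⁴.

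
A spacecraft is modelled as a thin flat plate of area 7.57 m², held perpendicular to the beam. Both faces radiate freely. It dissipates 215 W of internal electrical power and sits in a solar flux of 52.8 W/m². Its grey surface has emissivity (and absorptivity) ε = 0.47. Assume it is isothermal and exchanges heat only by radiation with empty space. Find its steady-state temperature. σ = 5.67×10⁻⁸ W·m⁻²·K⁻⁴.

T ≈ 178 K

At steady state, absorbed solar power + internal power = radiated power.
Absorbed: α·S·A_cross = 0.47·52.8·7.570 = 187.9 W (cross-section A).
Total input = 187.9 + 215 = 402.9 W.
Radiated: εσ·A_surf·T⁴ with A_surf = 2A = 15.14 m².
T⁴ = 402.9/(0.47·5.67×10⁻⁸·15.14) = 9.985×10⁸ K⁴.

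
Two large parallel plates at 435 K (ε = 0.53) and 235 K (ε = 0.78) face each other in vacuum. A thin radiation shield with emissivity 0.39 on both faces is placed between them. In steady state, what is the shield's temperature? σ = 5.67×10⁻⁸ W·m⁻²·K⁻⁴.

T_s ≈ 366 K

In steady state the net flux on the hot side equals that on the cold side.
σ(T₁⁴−T_s⁴)/D₁ = σ(T_s⁴−T₂⁴)/D₂, with D₁ = 1/ε₁+1/ε_s−1 = 3.451, D₂ = 1/ε_s+1/ε₂−1 = 2.846.
Solve for T_s⁴: T_s⁴ = (D₂·T₁⁴ + D₁·T₂⁴)/(D₁+D₂) = 1.786×10¹⁰ K⁴.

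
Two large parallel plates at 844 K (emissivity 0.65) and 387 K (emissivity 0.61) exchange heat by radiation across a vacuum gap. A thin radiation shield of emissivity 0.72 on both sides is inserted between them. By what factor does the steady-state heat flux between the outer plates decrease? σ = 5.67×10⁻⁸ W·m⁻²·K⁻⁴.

Without shield: q₀ = σΔ(T⁴)/(1/ε₁+1/ε₂−1) with denominator 2.178.
With shield the two gaps are in series; the resistances add: (1/ε₁+1/ε_s−1)+(1/ε_s+1/ε₂−1) = 1.927+2.028 = 3.956.
Heat-flux ratio q₀/q = 3.956/2.178.

factor ≈ 1.82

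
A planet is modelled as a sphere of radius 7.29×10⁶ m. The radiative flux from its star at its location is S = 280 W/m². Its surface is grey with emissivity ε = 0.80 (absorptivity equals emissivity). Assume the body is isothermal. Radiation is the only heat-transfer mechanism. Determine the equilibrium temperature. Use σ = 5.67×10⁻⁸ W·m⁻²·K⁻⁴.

T ≈ 187 K

At equilibrium, absorbed power = emitted power.
Absorbing cross-section = πr² = 1.670×10¹⁴ m²; emitting surface = 4πr² = 6.678×10¹⁴ m² (ratio 4).
εS·A_cross = εσ·A_surf·T⁴  ⇒  T⁴ = S/(4σ)   (ε cancels).
T⁴ = 280/(4·5.67×10⁻⁸) = 1.235×10⁹ K⁴.
T = (1.235×10⁹)^(1/4).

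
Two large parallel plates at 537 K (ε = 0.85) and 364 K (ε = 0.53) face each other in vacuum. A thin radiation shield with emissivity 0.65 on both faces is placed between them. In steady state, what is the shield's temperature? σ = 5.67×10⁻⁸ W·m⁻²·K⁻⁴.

T_s ≈ 486 K

In steady state the net flux on the hot side equals that on the cold side.
σ(T₁⁴−T_s⁴)/D₁ = σ(T_s⁴−T₂⁴)/D₂, with D₁ = 1/ε₁+1/ε_s−1 = 1.715, D₂ = 1/ε_s+1/ε₂−1 = 2.425.
Solve for T_s⁴: T_s⁴ = (D₂·T₁⁴ + D₁·T₂⁴)/(D₁+D₂) = 5.598×10¹⁰ K⁴.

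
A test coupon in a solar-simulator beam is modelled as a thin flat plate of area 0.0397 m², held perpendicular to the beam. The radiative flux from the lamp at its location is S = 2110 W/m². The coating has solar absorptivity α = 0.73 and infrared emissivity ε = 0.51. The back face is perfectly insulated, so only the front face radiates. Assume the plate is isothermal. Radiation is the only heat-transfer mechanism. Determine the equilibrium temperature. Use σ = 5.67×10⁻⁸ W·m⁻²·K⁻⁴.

T ≈ 480 K

At equilibrium, absorbed power = emitted power.
Absorbing cross-section = A = 0.03970 m²; emitting surface = A = 0.03970 m² (ratio 1).
αS·A_cross = εσ·A_surf·T⁴  ⇒  T⁴ = αS/(ε·1σ).
T⁴ = 0.730·2110/(0.51·1·5.67×10⁻⁸) = 5.327×10¹⁰ K⁴.
T = (5.327×10¹⁰)^(1/4).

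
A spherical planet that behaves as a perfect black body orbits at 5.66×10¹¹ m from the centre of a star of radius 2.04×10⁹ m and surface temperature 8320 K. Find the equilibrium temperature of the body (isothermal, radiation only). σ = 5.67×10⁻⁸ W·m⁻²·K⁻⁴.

T ≈ 353 K

The star's surface emits σT_*⁴; at distance d the flux is S = σT_*⁴(R_*/d)².
S = 5.67×10⁻⁸·(8320)⁴·(2.04×10⁹/5.66×10¹¹)² = 3529 W/m².
For an isothermal sphere T⁴ = (1−a)S/(4σ) = 1.556×10¹⁰ K⁴.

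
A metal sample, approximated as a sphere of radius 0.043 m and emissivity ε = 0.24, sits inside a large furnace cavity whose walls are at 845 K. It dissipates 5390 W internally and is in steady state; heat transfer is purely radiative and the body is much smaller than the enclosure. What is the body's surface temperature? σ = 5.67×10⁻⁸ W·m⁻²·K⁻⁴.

T ≈ 2050 K

For a small grey body in a large enclosure, net radiated power = εσA(T⁴ − T_w⁴).
Steady state: P = εσA(T⁴ − T_w⁴) with A = 4πr² = 0.02324 m².
T⁴ = P/(εσA) + T_w⁴ = 5390/(0.24·5.67×10⁻⁸·0.02324) + (845)⁴
    = 1.705×10¹³ + 5.098×10¹¹ = 1.756×10¹³ K⁴.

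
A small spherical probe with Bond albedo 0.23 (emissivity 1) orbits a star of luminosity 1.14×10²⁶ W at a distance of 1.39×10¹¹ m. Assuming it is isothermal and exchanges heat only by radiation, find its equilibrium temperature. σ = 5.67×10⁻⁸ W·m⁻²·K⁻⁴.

T ≈ 200 K

First find the stellar flux at distance d: S = L/(4πd²) = 1.14×10²⁶/(4π·(1.39×10¹¹)²) = 469.5 W/m².
For an isothermal sphere, absorbed (1−a)S·πr² = emitted σ·4πr²·T⁴, so T⁴ = (1−a)S/(4σ).
T⁴ = 0.770·469.5/(4·5.67×10⁻⁸) = 1.594×10⁹ K⁴.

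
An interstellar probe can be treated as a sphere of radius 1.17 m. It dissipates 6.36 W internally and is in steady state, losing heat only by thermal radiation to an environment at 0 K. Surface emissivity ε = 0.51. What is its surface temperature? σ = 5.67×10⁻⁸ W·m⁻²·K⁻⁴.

Steady state: internal power = radiated power, P = εσA T⁴.
Radiating area A = 4πr² = 17.20 m².
T⁴ = P/(εσA) = 6.36/(0.51·5.67×10⁻⁸·17.20) = 1.279×10⁷ K⁴.
T = (1.279×10⁷)^(1/4).

T ≈ 59.8 K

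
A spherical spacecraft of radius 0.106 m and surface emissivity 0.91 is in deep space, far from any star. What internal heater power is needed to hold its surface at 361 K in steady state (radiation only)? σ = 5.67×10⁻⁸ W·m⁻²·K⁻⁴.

P ≈ 124 W

P = εσ·4πr²·T⁴.
4πr² = 0.1412 m²; T⁴ = 1.698×10¹⁰ K⁴.
P = 0.91·5.67×10⁻⁸·0.1412·1.698×10¹⁰.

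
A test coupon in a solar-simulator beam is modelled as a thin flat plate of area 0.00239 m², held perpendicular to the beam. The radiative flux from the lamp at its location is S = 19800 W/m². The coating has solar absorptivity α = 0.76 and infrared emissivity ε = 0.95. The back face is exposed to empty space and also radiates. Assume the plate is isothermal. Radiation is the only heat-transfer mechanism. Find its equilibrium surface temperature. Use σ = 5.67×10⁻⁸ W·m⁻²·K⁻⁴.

At equilibrium, absorbed power = emitted power.
Absorbing cross-section = A = 0.002390 m²; emitting surface = 2A = 0.004780 m² (ratio 2).
αS·A_cross = εσ·A_surf·T⁴  ⇒  T⁴ = αS/(ε·2σ).
T⁴ = 0.760·19800/(0.95·2·5.67×10⁻⁸) = 1.397×10¹¹ K⁴.
T = (1.397×10¹¹)^(1/4).

T ≈ 611 K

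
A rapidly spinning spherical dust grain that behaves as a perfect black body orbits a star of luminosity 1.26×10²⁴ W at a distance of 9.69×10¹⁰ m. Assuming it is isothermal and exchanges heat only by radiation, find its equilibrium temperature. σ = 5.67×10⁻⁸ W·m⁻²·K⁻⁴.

T ≈ 82.8 K

First find the stellar flux at distance d: S = L/(4πd²) = 1.26×10²⁴/(4π·(9.69×10¹⁰)²) = 10.68 W/m².
For an isothermal sphere, absorbed (1−a)S·πr² = emitted σ·4πr²·T⁴, so T⁴ = (1−a)S/(4σ).
T⁴ = 1.00·10.68/(4·5.67×10⁻⁸) = 4.708×10⁷ K⁴.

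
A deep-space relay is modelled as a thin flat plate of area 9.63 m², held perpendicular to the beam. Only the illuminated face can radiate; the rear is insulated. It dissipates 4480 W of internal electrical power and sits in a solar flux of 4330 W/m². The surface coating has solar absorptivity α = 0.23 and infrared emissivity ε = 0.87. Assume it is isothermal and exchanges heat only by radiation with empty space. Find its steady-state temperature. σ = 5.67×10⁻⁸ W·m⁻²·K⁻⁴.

At steady state, absorbed solar power + internal power = radiated power.
Absorbed: α·S·A_cross = 0.23·4330·9.630 = 9591 W (cross-section A).
Total input = 9591 + 4480 = 14070 W.
Radiated: εσ·A_surf·T⁴ with A_surf = A = 9.630 m².
T⁴ = 14070/(0.87·5.67×10⁻⁸·9.630) = 2.962×10¹⁰ K⁴.

T ≈ 415 K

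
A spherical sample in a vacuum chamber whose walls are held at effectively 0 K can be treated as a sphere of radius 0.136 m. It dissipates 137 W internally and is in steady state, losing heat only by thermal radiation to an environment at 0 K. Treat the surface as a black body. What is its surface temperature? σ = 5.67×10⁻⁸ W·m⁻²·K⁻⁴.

Steady state: internal power = radiated power, P = εσA T⁴.
Radiating area A = 4πr² = 0.2324 m².
T⁴ = P/(εσA) = 137/(1.0·5.67×10⁻⁸·0.2324) = 1.040×10¹⁰ K⁴.
T = (1.040×10¹⁰)^(1/4).

T ≈ 319 K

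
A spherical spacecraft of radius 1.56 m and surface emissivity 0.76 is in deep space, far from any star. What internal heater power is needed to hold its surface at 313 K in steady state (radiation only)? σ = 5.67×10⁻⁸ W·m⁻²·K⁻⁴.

P ≈ 12600 W

P = εσ·4πr²·T⁴.
4πr² = 30.58 m²; T⁴ = 9.598×10⁹ K⁴.
P = 0.76·5.67×10⁻⁸·30.58·9.598×10⁹.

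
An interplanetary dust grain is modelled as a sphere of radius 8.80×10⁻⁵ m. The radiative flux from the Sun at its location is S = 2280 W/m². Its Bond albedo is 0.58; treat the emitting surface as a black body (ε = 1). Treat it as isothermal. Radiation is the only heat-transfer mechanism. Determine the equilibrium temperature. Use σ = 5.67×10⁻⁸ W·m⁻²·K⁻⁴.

At equilibrium, absorbed power = emitted power.
Absorbing cross-section = πr² = 2.433×10⁻⁸ m²; emitting surface = 4πr² = 9.731×10⁻⁸ m² (ratio 4).
(1−a)S·A_cross = εσ·A_surf·T⁴  ⇒  T⁴ = (1−a)S/(4σ).
T⁴ = 0.420·2280/(4·5.67×10⁻⁸) = 4.222×10⁹ K⁴.
T = (4.222×10⁹)^(1/4).

T ≈ 255 K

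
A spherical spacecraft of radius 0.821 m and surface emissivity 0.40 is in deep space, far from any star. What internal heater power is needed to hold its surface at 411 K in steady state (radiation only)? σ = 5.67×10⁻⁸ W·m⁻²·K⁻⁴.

P = εσ·4πr²·T⁴.
4πr² = 8.470 m²; T⁴ = 2.853×10¹⁰ K⁴.
P = 0.40·5.67×10⁻⁸·8.470·2.853×10¹⁰.

P ≈ 5480 W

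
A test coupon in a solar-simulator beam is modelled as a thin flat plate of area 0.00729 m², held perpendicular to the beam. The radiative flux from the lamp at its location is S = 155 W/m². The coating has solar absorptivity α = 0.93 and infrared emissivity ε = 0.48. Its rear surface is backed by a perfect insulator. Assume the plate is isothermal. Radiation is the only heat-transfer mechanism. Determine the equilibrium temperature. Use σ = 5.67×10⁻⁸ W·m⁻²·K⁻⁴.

T ≈ 270 K

At equilibrium, absorbed power = emitted power.
Absorbing cross-section = A = 0.007290 m²; emitting surface = A = 0.007290 m² (ratio 1).
αS·A_cross = εσ·A_surf·T⁴  ⇒  T⁴ = αS/(ε·1σ).
T⁴ = 0.930·155/(0.48·1·5.67×10⁻⁸) = 5.297×10⁹ K⁴.
T = (5.297×10⁹)^(1/4).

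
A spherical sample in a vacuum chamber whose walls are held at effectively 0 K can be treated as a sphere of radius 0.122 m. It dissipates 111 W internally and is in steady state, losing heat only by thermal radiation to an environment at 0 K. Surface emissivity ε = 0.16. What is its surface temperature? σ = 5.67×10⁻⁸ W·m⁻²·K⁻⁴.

Steady state: internal power = radiated power, P = εσA T⁴.
Radiating area A = 4πr² = 0.1870 m².
T⁴ = P/(εσA) = 111/(0.16·5.67×10⁻⁸·0.1870) = 6.542×10¹⁰ K⁴.
T = (6.542×10¹⁰)^(1/4).

T ≈ 506 K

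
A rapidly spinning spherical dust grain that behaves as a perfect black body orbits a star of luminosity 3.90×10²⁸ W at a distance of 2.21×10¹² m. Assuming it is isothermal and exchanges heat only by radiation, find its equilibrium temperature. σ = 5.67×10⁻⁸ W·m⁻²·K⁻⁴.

T ≈ 230 K

First find the stellar flux at distance d: S = L/(4πd²) = 3.90×10²⁸/(4π·(2.21×10¹²)²) = 635.4 W/m².
For an isothermal sphere, absorbed (1−a)S·πr² = emitted σ·4πr²·T⁴, so T⁴ = (1−a)S/(4σ).
T⁴ = 1.00·635.4/(4·5.67×10⁻⁸) = 2.802×10⁹ K⁴.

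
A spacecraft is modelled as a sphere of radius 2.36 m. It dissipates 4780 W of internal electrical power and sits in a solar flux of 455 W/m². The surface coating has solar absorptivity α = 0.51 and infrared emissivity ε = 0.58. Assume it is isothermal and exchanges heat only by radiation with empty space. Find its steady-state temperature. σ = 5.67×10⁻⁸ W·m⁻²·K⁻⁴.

T ≈ 249 K

At steady state, absorbed solar power + internal power = radiated power.
Absorbed: α·S·A_cross = 0.51·455·17.50 = 4060 W (cross-section πr²).
Total input = 4060 + 4780 = 8840 W.
Radiated: εσ·A_surf·T⁴ with A_surf = 4πr² = 69.99 m².
T⁴ = 8840/(0.58·5.67×10⁻⁸·69.99) = 3.841×10⁹ K⁴.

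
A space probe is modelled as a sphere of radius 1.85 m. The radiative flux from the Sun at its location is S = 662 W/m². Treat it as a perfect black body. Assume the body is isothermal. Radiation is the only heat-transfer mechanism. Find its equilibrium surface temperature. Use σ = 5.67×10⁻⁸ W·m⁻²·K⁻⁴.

T ≈ 232 K

At equilibrium, absorbed power = emitted power.
Absorbing cross-section = πr² = 10.75 m²; emitting surface = 4πr² = 43.01 m² (ratio 4).
S·A_cross = εσ·A_surf·T⁴  ⇒  T⁴ = S/(4σ).
T⁴ = 1.00·662/(4·5.67×10⁻⁸) = 2.919×10⁹ K⁴.
T = (2.919×10⁹)^(1/4).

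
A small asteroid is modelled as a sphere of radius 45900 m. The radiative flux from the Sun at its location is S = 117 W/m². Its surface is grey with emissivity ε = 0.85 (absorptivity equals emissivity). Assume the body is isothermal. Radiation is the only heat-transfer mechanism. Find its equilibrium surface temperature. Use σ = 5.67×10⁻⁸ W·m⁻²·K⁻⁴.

T ≈ 151 K

At equilibrium, absorbed power = emitted power.
Absorbing cross-section = πr² = 6.619×10⁹ m²; emitting surface = 4πr² = 2.647×10¹⁰ m² (ratio 4).
εS·A_cross = εσ·A_surf·T⁴  ⇒  T⁴ = S/(4σ)   (ε cancels).
T⁴ = 117/(4·5.67×10⁻⁸) = 5.159×10⁸ K⁴.
T = (5.159×10⁸)^(1/4).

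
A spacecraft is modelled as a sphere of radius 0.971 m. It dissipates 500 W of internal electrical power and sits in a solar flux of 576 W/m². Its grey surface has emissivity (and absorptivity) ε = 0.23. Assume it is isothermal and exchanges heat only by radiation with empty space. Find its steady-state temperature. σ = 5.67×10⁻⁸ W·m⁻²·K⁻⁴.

At steady state, absorbed solar power + internal power = radiated power.
Absorbed: α·S·A_cross = 0.23·576·2.962 = 392.4 W (cross-section πr²).
Total input = 392.4 + 500 = 892.4 W.
Radiated: εσ·A_surf·T⁴ with A_surf = 4πr² = 11.85 m².
T⁴ = 892.4/(0.23·5.67×10⁻⁸·11.85) = 5.776×10⁹ K⁴.

T ≈ 276 K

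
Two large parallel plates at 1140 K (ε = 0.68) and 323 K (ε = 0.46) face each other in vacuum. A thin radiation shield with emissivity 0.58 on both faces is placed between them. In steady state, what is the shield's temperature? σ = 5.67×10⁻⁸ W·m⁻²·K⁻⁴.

T_s ≈ 991 K

In steady state the net flux on the hot side equals that on the cold side.
σ(T₁⁴−T_s⁴)/D₁ = σ(T_s⁴−T₂⁴)/D₂, with D₁ = 1/ε₁+1/ε_s−1 = 2.195, D₂ = 1/ε_s+1/ε₂−1 = 2.898.
Solve for T_s⁴: T_s⁴ = (D₂·T₁⁴ + D₁·T₂⁴)/(D₁+D₂) = 9.658×10¹¹ K⁴.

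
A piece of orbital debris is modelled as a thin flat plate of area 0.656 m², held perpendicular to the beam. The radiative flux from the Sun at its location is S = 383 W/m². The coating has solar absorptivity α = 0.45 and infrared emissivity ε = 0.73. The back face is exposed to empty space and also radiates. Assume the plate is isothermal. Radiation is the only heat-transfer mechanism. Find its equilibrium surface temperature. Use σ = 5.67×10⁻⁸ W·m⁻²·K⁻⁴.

T ≈ 214 K

At equilibrium, absorbed power = emitted power.
Absorbing cross-section = A = 0.6560 m²; emitting surface = 2A = 1.312 m² (ratio 2).
αS·A_cross = εσ·A_surf·T⁴  ⇒  T⁴ = αS/(ε·2σ).
T⁴ = 0.450·383/(0.73·2·5.67×10⁻⁸) = 2.082×10⁹ K⁴.
T = (2.082×10⁹)^(1/4).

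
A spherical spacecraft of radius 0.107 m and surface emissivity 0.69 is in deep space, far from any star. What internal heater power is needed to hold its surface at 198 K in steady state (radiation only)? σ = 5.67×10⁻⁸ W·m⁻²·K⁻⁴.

P = εσ·4πr²·T⁴.
4πr² = 0.1439 m²; T⁴ = 1.537×10⁹ K⁴.
P = 0.69·5.67×10⁻⁸·0.1439·1.537×10⁹.

P ≈ 8.65 W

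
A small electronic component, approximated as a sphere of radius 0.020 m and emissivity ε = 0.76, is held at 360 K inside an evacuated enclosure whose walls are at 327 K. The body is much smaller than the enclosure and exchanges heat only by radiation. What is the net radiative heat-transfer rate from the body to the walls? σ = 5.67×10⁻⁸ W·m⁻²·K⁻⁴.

P_net ≈ 1.16 W

For a small grey body in a large enclosure: P_net = εσA(T_body⁴ − T_wall⁴).
A = 4πr² = 0.005027 m²; T_body⁴ − T_wall⁴ = 1.680×10¹⁰ − 1.143×10¹⁰ = 5.362×10⁹ K⁴.
|P_net| = 0.76·5.67×10⁻⁸·0.005027·5.362×10⁹.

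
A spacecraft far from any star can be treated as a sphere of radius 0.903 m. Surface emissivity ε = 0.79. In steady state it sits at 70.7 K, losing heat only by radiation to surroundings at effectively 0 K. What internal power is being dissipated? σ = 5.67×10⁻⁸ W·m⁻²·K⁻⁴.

Steady state: P = εσA T⁴.
A = 4πr² = 10.25 m²; T⁴ = (70.7)⁴ = 2.498×10⁷ K⁴.
P = 0.79 × 5.67×10⁻⁸ × 10.25 × 2.498×10⁷.

P ≈ 11.5 W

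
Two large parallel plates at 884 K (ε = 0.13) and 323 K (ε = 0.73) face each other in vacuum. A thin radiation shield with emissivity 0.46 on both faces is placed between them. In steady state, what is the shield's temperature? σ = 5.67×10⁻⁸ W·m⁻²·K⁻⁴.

In steady state the net flux on the hot side equals that on the cold side.
σ(T₁⁴−T_s⁴)/D₁ = σ(T_s⁴−T₂⁴)/D₂, with D₁ = 1/ε₁+1/ε_s−1 = 8.866, D₂ = 1/ε_s+1/ε₂−1 = 2.544.
Solve for T_s⁴: T_s⁴ = (D₂·T₁⁴ + D₁·T₂⁴)/(D₁+D₂) = 1.446×10¹¹ K⁴.

T_s ≈ 617 K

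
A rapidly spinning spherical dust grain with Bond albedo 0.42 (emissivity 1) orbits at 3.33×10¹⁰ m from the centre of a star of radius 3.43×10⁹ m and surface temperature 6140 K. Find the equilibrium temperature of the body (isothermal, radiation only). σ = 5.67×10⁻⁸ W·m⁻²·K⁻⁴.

T ≈ 1220 K

The star's surface emits σT_*⁴; at distance d the flux is S = σT_*⁴(R_*/d)².
S = 5.67×10⁻⁸·(6140)⁴·(3.43×10⁹/3.33×10¹⁰)² = 8.550×10⁵ W/m².
For an isothermal sphere T⁴ = (1−a)S/(4σ) = 2.186×10¹² K⁴.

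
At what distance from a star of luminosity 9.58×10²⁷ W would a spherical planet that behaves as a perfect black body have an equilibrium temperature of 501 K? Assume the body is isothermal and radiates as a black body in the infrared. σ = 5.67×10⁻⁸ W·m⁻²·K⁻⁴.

For an isothermal black-emitting sphere, (1−a)S·πr² = σ·4πr²·T⁴ ⇒ S = 4σT⁴/(1−a).
S = 4·5.67×10⁻⁸·(501)⁴/1.00 = 14290 W/m².
Flux falls as S = L/(4πd²), so d = √(L/(4πS)) = √(9.58×10²⁷/(4π·14290)).

d ≈ 2.31×10¹¹ m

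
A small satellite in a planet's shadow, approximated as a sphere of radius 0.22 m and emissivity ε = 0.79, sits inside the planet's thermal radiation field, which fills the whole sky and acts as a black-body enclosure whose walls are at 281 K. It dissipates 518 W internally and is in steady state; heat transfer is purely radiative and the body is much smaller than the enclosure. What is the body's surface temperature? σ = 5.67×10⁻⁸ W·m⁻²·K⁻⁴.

T ≈ 399 K

For a small grey body in a large enclosure, net radiated power = εσA(T⁴ − T_w⁴).
Steady state: P = εσA(T⁴ − T_w⁴) with A = 4πr² = 0.6082 m².
T⁴ = P/(εσA) + T_w⁴ = 518/(0.79·5.67×10⁻⁸·0.6082) + (281)⁴
    = 1.901×10¹⁰ + 6.235×10⁹ = 2.525×10¹⁰ K⁴.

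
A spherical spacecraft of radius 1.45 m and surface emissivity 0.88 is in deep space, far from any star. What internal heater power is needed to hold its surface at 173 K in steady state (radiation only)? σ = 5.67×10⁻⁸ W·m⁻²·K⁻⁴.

P = εσ·4πr²·T⁴.
4πr² = 26.42 m²; T⁴ = 8.957×10⁸ K⁴.
P = 0.88·5.67×10⁻⁸·26.42·8.957×10⁸.

P ≈ 1180 W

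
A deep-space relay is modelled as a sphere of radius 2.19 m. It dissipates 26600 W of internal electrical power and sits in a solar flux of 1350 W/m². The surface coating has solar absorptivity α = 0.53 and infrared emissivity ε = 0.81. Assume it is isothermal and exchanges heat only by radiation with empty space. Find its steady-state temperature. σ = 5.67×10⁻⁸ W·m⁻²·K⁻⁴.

T ≈ 341 K

At steady state, absorbed solar power + internal power = radiated power.
Absorbed: α·S·A_cross = 0.53·1350·15.07 = 10780 W (cross-section πr²).
Total input = 10780 + 26600 = 37380 W.
Radiated: εσ·A_surf·T⁴ with A_surf = 4πr² = 60.27 m².
T⁴ = 37380/(0.81·5.67×10⁻⁸·60.27) = 1.350×10¹⁰ K⁴.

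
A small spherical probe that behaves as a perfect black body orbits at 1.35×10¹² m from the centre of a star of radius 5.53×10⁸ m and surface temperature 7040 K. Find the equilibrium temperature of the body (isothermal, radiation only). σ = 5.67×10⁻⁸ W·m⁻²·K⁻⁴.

The star's surface emits σT_*⁴; at distance d the flux is S = σT_*⁴(R_*/d)².
S = 5.67×10⁻⁸·(7040)⁴·(5.53×10⁸/1.35×10¹²)² = 23.37 W/m².
For an isothermal sphere T⁴ = (1−a)S/(4σ) = 1.030×10⁸ K⁴.

T ≈ 101 K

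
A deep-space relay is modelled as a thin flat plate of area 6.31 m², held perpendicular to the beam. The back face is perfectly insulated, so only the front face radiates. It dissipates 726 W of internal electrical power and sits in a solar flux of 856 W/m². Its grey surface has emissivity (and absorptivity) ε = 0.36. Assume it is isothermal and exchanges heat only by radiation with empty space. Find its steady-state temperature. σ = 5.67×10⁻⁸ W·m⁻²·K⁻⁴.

T ≈ 379 K

At steady state, absorbed solar power + internal power = radiated power.
Absorbed: α·S·A_cross = 0.36·856·6.310 = 1944 W (cross-section A).
Total input = 1944 + 726 = 2670 W.
Radiated: εσ·A_surf·T⁴ with A_surf = A = 6.310 m².
T⁴ = 2670/(0.36·5.67×10⁻⁸·6.310) = 2.073×10¹⁰ K⁴.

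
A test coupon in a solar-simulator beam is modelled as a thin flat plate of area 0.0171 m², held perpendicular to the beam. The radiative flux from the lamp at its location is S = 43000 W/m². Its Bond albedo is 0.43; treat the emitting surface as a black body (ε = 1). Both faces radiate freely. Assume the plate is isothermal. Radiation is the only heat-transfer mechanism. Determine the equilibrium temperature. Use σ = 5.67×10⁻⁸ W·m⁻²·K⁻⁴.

T ≈ 682 K

At equilibrium, absorbed power = emitted power.
Absorbing cross-section = A = 0.01710 m²; emitting surface = 2A = 0.03420 m² (ratio 2).
(1−a)S·A_cross = εσ·A_surf·T⁴  ⇒  T⁴ = (1−a)S/(2σ).
T⁴ = 0.570·43000/(2·5.67×10⁻⁸) = 2.161×10¹¹ K⁴.
T = (2.161×10¹¹)^(1/4).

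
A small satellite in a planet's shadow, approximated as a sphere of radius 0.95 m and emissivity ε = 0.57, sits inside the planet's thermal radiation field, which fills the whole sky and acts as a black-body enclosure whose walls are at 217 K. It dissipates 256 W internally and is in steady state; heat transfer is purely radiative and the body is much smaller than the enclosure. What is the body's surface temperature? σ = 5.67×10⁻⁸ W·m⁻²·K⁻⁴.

T ≈ 232 K

For a small grey body in a large enclosure, net radiated power = εσA(T⁴ − T_w⁴).
Steady state: P = εσA(T⁴ − T_w⁴) with A = 4πr² = 11.34 m².
T⁴ = P/(εσA) + T_w⁴ = 256/(0.57·5.67×10⁻⁸·11.34) + (217)⁴
    = 6.984×10⁸ + 2.217×10⁹ = 2.916×10⁹ K⁴.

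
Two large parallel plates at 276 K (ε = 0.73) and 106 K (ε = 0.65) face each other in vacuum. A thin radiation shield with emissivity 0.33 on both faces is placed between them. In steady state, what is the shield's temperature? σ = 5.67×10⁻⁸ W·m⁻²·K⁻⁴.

In steady state the net flux on the hot side equals that on the cold side.
σ(T₁⁴−T_s⁴)/D₁ = σ(T_s⁴−T₂⁴)/D₂, with D₁ = 1/ε₁+1/ε_s−1 = 3.400, D₂ = 1/ε_s+1/ε₂−1 = 3.569.
Solve for T_s⁴: T_s⁴ = (D₂·T₁⁴ + D₁·T₂⁴)/(D₁+D₂) = 3.033×10⁹ K⁴.

T_s ≈ 235 K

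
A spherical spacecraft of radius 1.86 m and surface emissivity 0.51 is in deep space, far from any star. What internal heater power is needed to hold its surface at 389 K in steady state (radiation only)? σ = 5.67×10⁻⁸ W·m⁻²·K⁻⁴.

P ≈ 28800 W

P = εσ·4πr²·T⁴.
4πr² = 43.47 m²; T⁴ = 2.290×10¹⁰ K⁴.
P = 0.51·5.67×10⁻⁸·43.47·2.290×10¹⁰.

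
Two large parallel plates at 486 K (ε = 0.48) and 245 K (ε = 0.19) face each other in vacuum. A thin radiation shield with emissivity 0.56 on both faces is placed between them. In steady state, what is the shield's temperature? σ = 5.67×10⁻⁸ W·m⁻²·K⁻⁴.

In steady state the net flux on the hot side equals that on the cold side.
σ(T₁⁴−T_s⁴)/D₁ = σ(T_s⁴−T₂⁴)/D₂, with D₁ = 1/ε₁+1/ε_s−1 = 2.869, D₂ = 1/ε_s+1/ε₂−1 = 6.049.
Solve for T_s⁴: T_s⁴ = (D₂·T₁⁴ + D₁·T₂⁴)/(D₁+D₂) = 3.900×10¹⁰ K⁴.

T_s ≈ 444 K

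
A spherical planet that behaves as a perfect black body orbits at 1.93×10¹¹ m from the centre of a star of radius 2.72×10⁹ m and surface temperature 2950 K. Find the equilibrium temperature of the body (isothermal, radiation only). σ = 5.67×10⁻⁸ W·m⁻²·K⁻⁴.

The star's surface emits σT_*⁴; at distance d the flux is S = σT_*⁴(R_*/d)².
S = 5.67×10⁻⁸·(2950)⁴·(2.72×10⁹/1.93×10¹¹)² = 852.9 W/m².
For an isothermal sphere T⁴ = (1−a)S/(4σ) = 3.761×10⁹ K⁴.

T ≈ 248 K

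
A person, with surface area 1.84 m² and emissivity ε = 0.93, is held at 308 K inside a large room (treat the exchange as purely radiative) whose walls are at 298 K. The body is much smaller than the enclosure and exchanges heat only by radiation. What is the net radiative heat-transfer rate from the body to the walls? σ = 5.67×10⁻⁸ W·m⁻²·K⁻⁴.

P_net ≈ 108 W

For a small grey body in a large enclosure: P_net = εσA(T_body⁴ − T_wall⁴).
A = 1.84 m²; T_body⁴ − T_wall⁴ = 8.999×10⁹ − 7.886×10⁹ = 1.113×10⁹ K⁴.
|P_net| = 0.93·5.67×10⁻⁸·1.840·1.113×10⁹.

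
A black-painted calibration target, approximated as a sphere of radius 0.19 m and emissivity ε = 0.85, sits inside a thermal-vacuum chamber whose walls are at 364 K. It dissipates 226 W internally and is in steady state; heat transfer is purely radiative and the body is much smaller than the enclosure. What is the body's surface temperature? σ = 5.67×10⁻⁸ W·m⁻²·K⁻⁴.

For a small grey body in a large enclosure, net radiated power = εσA(T⁴ − T_w⁴).
Steady state: P = εσA(T⁴ − T_w⁴) with A = 4πr² = 0.4536 m².
T⁴ = P/(εσA) + T_w⁴ = 226/(0.85·5.67×10⁻⁸·0.4536) + (364)⁴
    = 1.034×10¹⁰ + 1.756×10¹⁰ = 2.789×10¹⁰ K⁴.

T ≈ 409 K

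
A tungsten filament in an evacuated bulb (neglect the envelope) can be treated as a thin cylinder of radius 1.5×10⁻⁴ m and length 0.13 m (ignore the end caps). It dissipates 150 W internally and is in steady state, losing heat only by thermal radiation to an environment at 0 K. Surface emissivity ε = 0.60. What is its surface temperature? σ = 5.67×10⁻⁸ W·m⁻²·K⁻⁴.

T ≈ 2450 K

Steady state: internal power = radiated power, P = εσA T⁴.
Radiating area A = 2πrL = 1.225×10⁻⁴ m².
T⁴ = P/(εσA) = 150/(0.60·5.67×10⁻⁸·1.225×10⁻⁴) = 3.599×10¹³ K⁴.
T = (3.599×10¹³)^(1/4).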